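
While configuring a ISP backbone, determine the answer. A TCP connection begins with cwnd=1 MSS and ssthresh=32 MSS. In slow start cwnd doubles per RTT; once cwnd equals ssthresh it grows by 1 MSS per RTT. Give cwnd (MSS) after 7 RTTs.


RTT 0: cwnd = 1 MSS (initial)
RTT 1: cwnd = 2 MSS (slow start, doubled)
RTT 2: cwnd = 4 MSS (slow start, doubled)
RTT 3: cwnd = 8 MSS (slow start, doubled)
RTT 4: cwnd = 16 MSS (slow start, doubled)
RTT 5: cwnd = 32 MSS (slow start, doubled)
RTT 6: cwnd = 33 MSS (congestion avoidance, +1)
RTT 7: cwnd = 34 MSS (congestion avoidance, +1)

34


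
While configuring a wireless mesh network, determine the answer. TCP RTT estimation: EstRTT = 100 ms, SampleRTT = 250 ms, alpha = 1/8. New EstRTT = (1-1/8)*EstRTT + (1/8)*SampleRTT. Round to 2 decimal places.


Given: EstRTT = 100 ms, SampleRTT = 250 ms, alpha = 1/8
New EstRTT = (1 - alpha) * EstRTT + alpha * SampleRTT
(7/8) * 100 = 87.5
(1/8) * 250 = 31.25
New EstRTT = 87.5 + 31.25 = 118.75 ms -> 118.75 ms (2 dp)

118.75


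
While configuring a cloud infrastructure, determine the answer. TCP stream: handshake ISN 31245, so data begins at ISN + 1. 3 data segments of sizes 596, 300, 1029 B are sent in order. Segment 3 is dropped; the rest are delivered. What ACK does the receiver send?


SYN uses sequence number 31245; first data byte = ISN + 1 = 31246.
Segment 1: SEQ = 31246, len = 596 B, covers [31246, 31841]
Segment 2: SEQ = 31842, len = 300 B, covers [31842, 32141]
Segment 3: SEQ = 32142, len = 1029 B, covers [32142, 33170] [LOST]
In-order data received: bytes [31246, 32141] (segments 1..2).
Segment 3 missing -> gap begins at byte 32142.
Cumulative ACK = next expected in-order byte = 31246 + 596 + 300 = 32142

32142


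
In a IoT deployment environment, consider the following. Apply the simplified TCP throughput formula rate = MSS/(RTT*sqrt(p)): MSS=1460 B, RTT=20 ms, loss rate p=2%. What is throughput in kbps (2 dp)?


Given: MSS = 1460 bytes, RTT = 20 ms, loss = 2%
RTT in seconds = 20 / 1000 = 0.02
Loss rate = 2% = 0.02
sqrt(loss) = sqrt(0.02) = 0.141421356237
Throughput (bytes/s) = 1460 / (0.02 * 0.141421356237) = 516187.9503
Throughput (kbps) = 516187.9503 * 8 / 1000 = 4129.503602 -> 4129.50 kbps (2 dp)

4129.50


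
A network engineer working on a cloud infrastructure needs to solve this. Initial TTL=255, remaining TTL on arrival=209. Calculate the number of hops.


Given: initial TTL = 255, received TTL = 209
Hops = initial TTL - received TTL
Hops = 255 - 209 = 46

46


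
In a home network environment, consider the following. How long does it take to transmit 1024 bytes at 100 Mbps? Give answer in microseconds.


Given: packet = 1024 bytes, bandwidth = 100 Mbps
Packet in bits = 1024 * 8 = 8192 bits
Bandwidth = 100 * 10^6 = 100000000 bps
Time = 8192 / 100000000 seconds
Time in us = 8192 * 10^6 / 100000000 = 81.92

81.92


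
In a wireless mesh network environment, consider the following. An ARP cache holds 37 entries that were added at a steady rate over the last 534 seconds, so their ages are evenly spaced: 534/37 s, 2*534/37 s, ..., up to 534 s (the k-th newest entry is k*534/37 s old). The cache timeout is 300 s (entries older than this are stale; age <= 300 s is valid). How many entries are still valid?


Ages are k * 534/37 s for k = 1..37 (spacing = 14.4324 s).
Entry k is valid iff k * 534/37 <= 300 iff k <= 37 * 300 / 534 = 20.7865
n_valid = floor(20.7865) = 20
(n_stale = 37 - 20 = 17)

20


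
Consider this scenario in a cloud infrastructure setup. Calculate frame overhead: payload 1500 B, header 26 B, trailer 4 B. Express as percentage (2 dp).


Given: payload = 1500 B, header = 26 B, trailer = 4 B
Overhead bytes = header + trailer = 26 + 4 = 30
Total frame = payload + overhead = 1500 + 30 = 1530
Overhead % = 30 / 1530 * 100 = 1.9608% -> 1.96% (2 dp)

1.96


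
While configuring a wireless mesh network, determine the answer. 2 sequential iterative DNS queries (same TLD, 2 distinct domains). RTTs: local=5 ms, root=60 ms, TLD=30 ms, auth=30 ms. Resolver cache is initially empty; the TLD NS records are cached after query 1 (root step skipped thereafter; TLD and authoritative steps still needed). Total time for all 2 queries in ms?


Lookup 1 (cold cache): local + root + TLD + auth = 5 + 60 + 30 + 30 = 125 ms
Lookups 2..2 (TLD NS cached -> skip root; new domain -> still ask TLD and auth): local + TLD + auth = 5 + 30 + 30 = 65 ms each
Remaining 1 lookups: 1 * 65 = 65 ms
Total = 125 + 65 = 190 ms

190


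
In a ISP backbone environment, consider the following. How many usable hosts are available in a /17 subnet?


Given: subnet mask /17
Host bits = 32 - 17 = 15
Total addresses = 2^15 = 32768
Usable hosts = 32768 - 2 (network + broadcast) = 32766

32766


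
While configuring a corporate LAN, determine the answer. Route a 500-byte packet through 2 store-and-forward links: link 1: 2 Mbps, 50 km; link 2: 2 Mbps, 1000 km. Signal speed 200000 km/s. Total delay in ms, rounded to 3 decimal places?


Packet = 500 bytes = 4000 bits. Store-and-forward: sum (t_trans + t_prop) per link.
Link 1: t_trans = 4000/(2*10^6) s = 2.0000 ms; t_prop = 50/200000 s = 0.2500 ms; subtotal = 2.2500 ms
Link 2: t_trans = 4000/(2*10^6) s = 2.0000 ms; t_prop = 1000/200000 s = 5.0000 ms; subtotal = 7.0000 ms
End-to-end = 2.2500 + 7.0000 = 9.2500 ms -> 9.250 ms (3 dp)

9.250


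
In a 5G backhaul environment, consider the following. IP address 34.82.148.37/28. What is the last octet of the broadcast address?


Given: IP = 34.82.148.37, prefix = /28
Host bits = 32 - 28 = 4
Network last octet = 37 AND mask = 32
Host part size = 2^4 - 1 = 15
Broadcast last octet = 32 OR 15 = 47

47


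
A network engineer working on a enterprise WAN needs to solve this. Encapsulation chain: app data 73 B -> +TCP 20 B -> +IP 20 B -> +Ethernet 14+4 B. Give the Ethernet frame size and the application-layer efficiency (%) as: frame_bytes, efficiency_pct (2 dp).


TCP segment = 73 + 20 = 93 B
IP packet = 93 + 20 = 113 B
Ethernet frame = 113 + 14 + 4 = 131 B
Efficiency = app / frame = 73 / 131 = 0.557252 = 55.7252% -> 55.73% (2 dp)

131, 55.73


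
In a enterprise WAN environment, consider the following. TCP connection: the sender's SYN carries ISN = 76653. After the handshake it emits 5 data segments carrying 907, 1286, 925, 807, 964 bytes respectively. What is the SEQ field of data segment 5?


The SYN occupies sequence number ISN = 76653, so the first data byte is ISN + 1 = 76654.
SEQ of data segment i = (ISN + 1) + sum of payload sizes of segments 1..i-1.
Segment 1: SEQ = 76654, payload = 907 bytes
Segment 2: SEQ = 77561, payload = 1286 bytes
Segment 3: SEQ = 78847, payload = 925 bytes
Segment 4: SEQ = 79772, payload = 807 bytes
Segment 5: SEQ = 80579, payload = 964 bytes
SEQ of segment 5 = 76654 + 907 + 1286 + 925 + 807 = 80579

80579


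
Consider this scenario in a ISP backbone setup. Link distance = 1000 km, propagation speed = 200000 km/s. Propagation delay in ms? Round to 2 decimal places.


Given: distance = 1000 km, speed = 200000 km/s
Delay = distance / speed = 1000 / 200000 seconds
Delay in ms = 1000 * 1000 / 200000
Delay = 5.0000 ms
Rounded to 2 dp = 5.00 ms

5.00


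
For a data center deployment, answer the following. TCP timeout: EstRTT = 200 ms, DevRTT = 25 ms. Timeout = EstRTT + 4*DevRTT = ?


Given: EstRTT = 200 ms, DevRTT = 25 ms
Timeout = EstRTT + 4 * DevRTT
4 * DevRTT = 4 * 25 = 100
Timeout = 200 + 100 = 300 ms

300


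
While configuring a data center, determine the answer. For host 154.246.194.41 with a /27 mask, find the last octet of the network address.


Given: IP = 154.246.194.41, prefix = /27
Subnet mask = 255.255.255.224
Last octet of IP: 41
Last octet of mask: 224
Network last octet = 41 AND 224 = 32

32


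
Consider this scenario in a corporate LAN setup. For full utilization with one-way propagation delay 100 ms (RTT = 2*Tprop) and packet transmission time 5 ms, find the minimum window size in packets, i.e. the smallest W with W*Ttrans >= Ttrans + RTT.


Given: Ttrans = 5 ms, RTT = 200 ms (= 2 * Tprop, Tprop = 100 ms)
Time until first ACK returns = Ttrans + RTT = 5 + 200 = 205 ms
Need W * Ttrans >= Ttrans + RTT  ->  W >= (Ttrans + RTT) / Ttrans
(Ttrans + RTT) / Ttrans = 205 / 5 = 41
W_min = ceil(41) = 41

41


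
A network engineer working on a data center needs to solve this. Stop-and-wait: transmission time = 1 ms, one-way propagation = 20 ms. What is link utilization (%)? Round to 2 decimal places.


Given: Ttrans = 1 ms, Tprop = 20 ms
RTT = 2 * Tprop = 2 * 20 = 40 ms
U = Ttrans / (Ttrans + RTT)
U = 1 / (1 + 40)
U = 1 / 41 = 0.02439
U% = 2.44%

2.44


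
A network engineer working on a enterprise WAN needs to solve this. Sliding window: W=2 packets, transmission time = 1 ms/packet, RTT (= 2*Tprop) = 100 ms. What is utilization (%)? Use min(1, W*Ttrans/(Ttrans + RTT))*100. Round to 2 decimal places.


Given: W = 2, Ttrans = 1 ms, RTT = 100 ms (= 2 * Tprop, Tprop = 50 ms)
Cycle time = Ttrans + RTT = 1 + 100 = 101 ms (first packet sent until its ACK returns)
W * Ttrans = 2 * 1 = 2 ms of sending per cycle
W * Ttrans / (Ttrans + RTT) = 2 / 101 = 0.019802
U = min(1, 0.019802) = 0.019802
U% = 1.98%

1.98


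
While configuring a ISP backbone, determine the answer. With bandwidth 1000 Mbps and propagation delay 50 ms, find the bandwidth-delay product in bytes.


Given: bandwidth = 1000 Mbps, delay = 50 ms
BDP in bits = 1000 * 10^6 * 50 / 1000
BDP in bits = 50000000
BDP in bytes = 50000000 / 8 = 6250000

6250000


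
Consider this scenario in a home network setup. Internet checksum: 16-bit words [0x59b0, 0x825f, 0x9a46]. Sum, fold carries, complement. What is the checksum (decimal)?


Given words: [0x59b0, 0x825f, 0x9a46]
Step 1: Sum all words
Raw sum = 22960 + 33375 + 39494 = 95829
Step 2: Fold carry: (30293 + 1) = 30294
One's complement = ~30294 & 0xFFFF = 35241

35241


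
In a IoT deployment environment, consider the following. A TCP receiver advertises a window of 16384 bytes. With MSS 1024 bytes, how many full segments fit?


Given: RWND = 16384 bytes, MSS = 1024 bytes
Full segments = floor(RWND / MSS)
Full segments = floor(16384 / 1024)
Full segments = floor(16.0) = 16

16


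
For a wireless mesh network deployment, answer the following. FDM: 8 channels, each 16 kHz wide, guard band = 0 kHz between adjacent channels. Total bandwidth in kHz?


Given: 8 channels, 16 kHz each, guard = 0 kHz
Channel bandwidth = 8 * 16 = 128 kHz
Guard bands = 7 gaps * 0 kHz = 0 kHz
Total = 128 + 0 = 128 kHz

128


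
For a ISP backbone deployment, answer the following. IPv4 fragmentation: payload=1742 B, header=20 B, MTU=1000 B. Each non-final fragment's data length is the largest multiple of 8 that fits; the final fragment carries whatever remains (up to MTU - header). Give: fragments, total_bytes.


Max data per non-final fragment = floor((MTU - header)/8)*8 = floor((1000 - 20)/8)*8 = floor(980/8)*8 = 976 B
Final fragment needs no 8-byte alignment: it can carry up to MTU - header = 980 B
Non-final fragments needed = ceil((payload - 980) / 976) = ceil(762/976) = ceil(0.7807) = 1
Number of fragments = 1 + 1 = 2
Fragment sizes (data): 1 * 976 B + 766 B (last, 766 <= 980 OK)
Total bytes sent = payload + n_frags * header = 1742 + 2*20 = 1742 + 40 = 1782 B

2, 1782


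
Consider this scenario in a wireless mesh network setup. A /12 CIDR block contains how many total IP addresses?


Given: CIDR prefix /12
Host bits = 32 - 12 = 20
Total addresses = 2^20 = 1048576

1048576


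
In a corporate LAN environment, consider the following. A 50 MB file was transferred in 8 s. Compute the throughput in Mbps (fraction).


Given: file = 50 MB, time = 8 s
File in Mb = 50 * 8 = 400 Mb
Throughput = 400 / 8 Mbps
Throughput = 50 Mbps

50


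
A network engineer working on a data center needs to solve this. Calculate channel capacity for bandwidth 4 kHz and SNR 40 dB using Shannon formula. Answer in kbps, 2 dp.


Given: B = 4 kHz, SNR = 40 dB
SNR linear = 10^(40/10) = 10000
1 + SNR = 10001
log2(10001) = 13.2878566418
C = 4 * 1000 * 13.2878566418 = 53151.4266 bps
C = 53.151427 kbps -> 53.15 kbps (2 dp)

53.15


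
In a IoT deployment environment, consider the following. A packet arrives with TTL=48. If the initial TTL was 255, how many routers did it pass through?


Given: initial TTL = 255, received TTL = 48
Hops = initial TTL - received TTL
Hops = 255 - 48 = 207

207


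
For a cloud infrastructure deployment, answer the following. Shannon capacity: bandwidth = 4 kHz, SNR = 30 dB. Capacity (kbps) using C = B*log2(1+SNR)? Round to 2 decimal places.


Given: B = 4 kHz, SNR = 30 dB
SNR linear = 10^(30/10) = 1000
1 + SNR = 1001
log2(1001) = 9.9672262588
C = 4 * 1000 * 9.9672262588 = 39868.9050 bps
C = 39.868905 kbps -> 39.87 kbps (2 dp)

39.87


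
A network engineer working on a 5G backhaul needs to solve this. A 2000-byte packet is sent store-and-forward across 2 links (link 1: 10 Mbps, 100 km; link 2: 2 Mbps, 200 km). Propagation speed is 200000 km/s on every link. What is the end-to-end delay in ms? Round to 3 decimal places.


Packet = 2000 bytes = 16000 bits. Store-and-forward: sum (t_trans + t_prop) per link.
Link 1: t_trans = 16000/(10*10^6) s = 1.6000 ms; t_prop = 100/200000 s = 0.5000 ms; subtotal = 2.1000 ms
Link 2: t_trans = 16000/(2*10^6) s = 8.0000 ms; t_prop = 200/200000 s = 1.0000 ms; subtotal = 9.0000 ms
End-to-end = 2.1000 + 9.0000 = 11.1000 ms -> 11.100 ms (3 dp)

11.100


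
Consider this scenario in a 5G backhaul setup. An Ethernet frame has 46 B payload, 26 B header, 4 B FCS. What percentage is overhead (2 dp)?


Given: payload = 46 B, header = 26 B, trailer = 4 B
Overhead bytes = header + trailer = 26 + 4 = 30
Total frame = payload + overhead = 46 + 30 = 76
Overhead % = 30 / 76 * 100 = 39.4737% -> 39.47% (2 dp)

39.47


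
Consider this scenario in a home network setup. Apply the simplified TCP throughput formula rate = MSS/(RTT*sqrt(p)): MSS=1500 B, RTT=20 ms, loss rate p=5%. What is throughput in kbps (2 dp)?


Given: MSS = 1500 bytes, RTT = 20 ms, loss = 5%
RTT in seconds = 20 / 1000 = 0.02
Loss rate = 5% = 0.05
sqrt(loss) = sqrt(0.05) = 0.223606797750
Throughput (bytes/s) = 1500 / (0.02 * 0.223606797750) = 335410.1966
Throughput (kbps) = 335410.1966 * 8 / 1000 = 2683.281573 -> 2683.28 kbps (2 dp)

2683.28


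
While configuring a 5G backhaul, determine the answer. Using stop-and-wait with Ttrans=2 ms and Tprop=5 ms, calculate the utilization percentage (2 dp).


Given: Ttrans = 2 ms, Tprop = 5 ms
RTT = 2 * Tprop = 2 * 5 = 10 ms
U = Ttrans / (Ttrans + RTT)
U = 2 / (2 + 10)
U = 2 / 12 = 0.166667
U% = 16.67%

16.67


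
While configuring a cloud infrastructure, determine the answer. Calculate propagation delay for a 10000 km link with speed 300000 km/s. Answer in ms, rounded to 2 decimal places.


Given: distance = 10000 km, speed = 300000 km/s
Delay = distance / speed = 10000 / 300000 seconds
Delay in ms = 10000 * 1000 / 300000
Delay = 33.3333 ms
Rounded to 2 dp = 33.33 ms

33.33


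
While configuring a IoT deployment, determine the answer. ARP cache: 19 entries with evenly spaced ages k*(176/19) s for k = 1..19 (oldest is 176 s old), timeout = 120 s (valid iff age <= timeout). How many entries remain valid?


Ages are k * 176/19 s for k = 1..19 (spacing = 9.2632 s).
Entry k is valid iff k * 176/19 <= 120 iff k <= 19 * 120 / 176 = 12.9545
n_valid = floor(12.9545) = 12
(n_stale = 19 - 12 = 7)

12


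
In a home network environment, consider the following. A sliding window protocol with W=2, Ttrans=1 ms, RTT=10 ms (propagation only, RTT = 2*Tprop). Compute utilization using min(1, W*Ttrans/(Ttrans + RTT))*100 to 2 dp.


Given: W = 2, Ttrans = 1 ms, RTT = 10 ms (= 2 * Tprop, Tprop = 5 ms)
Cycle time = Ttrans + RTT = 1 + 10 = 11 ms (first packet sent until its ACK returns)
W * Ttrans = 2 * 1 = 2 ms of sending per cycle
W * Ttrans / (Ttrans + RTT) = 2 / 11 = 0.181818
U = min(1, 0.181818) = 0.181818
U% = 18.18%

18.18


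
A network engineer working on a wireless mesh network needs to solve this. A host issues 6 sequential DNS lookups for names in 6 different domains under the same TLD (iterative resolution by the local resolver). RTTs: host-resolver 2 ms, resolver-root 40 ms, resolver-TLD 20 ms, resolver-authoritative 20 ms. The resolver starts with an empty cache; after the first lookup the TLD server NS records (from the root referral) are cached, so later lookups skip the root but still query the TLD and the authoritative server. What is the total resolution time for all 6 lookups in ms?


Lookup 1 (cold cache): local + root + TLD + auth = 2 + 40 + 20 + 20 = 82 ms
Lookups 2..6 (TLD NS cached -> skip root; new domain -> still ask TLD and auth): local + TLD + auth = 2 + 20 + 20 = 42 ms each
Remaining 5 lookups: 5 * 42 = 210 ms
Total = 82 + 210 = 292 ms

292


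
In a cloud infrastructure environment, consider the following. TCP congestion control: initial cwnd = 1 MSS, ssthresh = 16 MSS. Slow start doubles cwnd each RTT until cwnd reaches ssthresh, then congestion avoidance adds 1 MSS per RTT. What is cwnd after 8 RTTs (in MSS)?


RTT 0: cwnd = 1 MSS (initial)
RTT 1: cwnd = 2 MSS (slow start, doubled)
RTT 2: cwnd = 4 MSS (slow start, doubled)
RTT 3: cwnd = 8 MSS (slow start, doubled)
RTT 4: cwnd = 16 MSS (slow start, doubled)
RTT 5: cwnd = 17 MSS (congestion avoidance, +1)
RTT 6: cwnd = 18 MSS (congestion avoidance, +1)
RTT 7: cwnd = 19 MSS (congestion avoidance, +1)
RTT 8: cwnd = 20 MSS (congestion avoidance, +1)

20


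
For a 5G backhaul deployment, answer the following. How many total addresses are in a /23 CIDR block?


Given: CIDR prefix /23
Host bits = 32 - 23 = 9
Total addresses = 2^9 = 512

512


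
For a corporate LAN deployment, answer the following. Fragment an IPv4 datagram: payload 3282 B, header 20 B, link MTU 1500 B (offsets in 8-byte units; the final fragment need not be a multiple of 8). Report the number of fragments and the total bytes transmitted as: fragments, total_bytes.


Max data per non-final fragment = floor((MTU - header)/8)*8 = floor((1500 - 20)/8)*8 = floor(1480/8)*8 = 1480 B
Final fragment needs no 8-byte alignment: it can carry up to MTU - header = 1480 B
Non-final fragments needed = ceil((payload - 1480) / 1480) = ceil(1802/1480) = ceil(1.2176) = 2
Number of fragments = 2 + 1 = 3
Fragment sizes (data): 2 * 1480 B + 322 B (last, 322 <= 1480 OK)
Total bytes sent = payload + n_frags * header = 3282 + 3*20 = 3282 + 60 = 3342 B

3, 3342


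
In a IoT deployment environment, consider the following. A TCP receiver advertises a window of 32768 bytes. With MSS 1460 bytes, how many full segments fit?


Given: RWND = 32768 bytes, MSS = 1460 bytes
Full segments = floor(RWND / MSS)
Full segments = floor(32768 / 1460)
Full segments = floor(22.4438) = 22

22


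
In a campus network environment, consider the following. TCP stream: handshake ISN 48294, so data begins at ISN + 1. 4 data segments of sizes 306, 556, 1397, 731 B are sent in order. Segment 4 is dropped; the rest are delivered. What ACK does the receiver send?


SYN uses sequence number 48294; first data byte = ISN + 1 = 48295.
Segment 1: SEQ = 48295, len = 306 B, covers [48295, 48600]
Segment 2: SEQ = 48601, len = 556 B, covers [48601, 49156]
Segment 3: SEQ = 49157, len = 1397 B, covers [49157, 50553]
Segment 4: SEQ = 50554, len = 731 B, covers [50554, 51284] [LOST]
In-order data received: bytes [48295, 50553] (segments 1..3).
Segment 4 missing -> gap begins at byte 50554.
Cumulative ACK = next expected in-order byte = 48295 + 306 + 556 + 1397 = 50554

50554


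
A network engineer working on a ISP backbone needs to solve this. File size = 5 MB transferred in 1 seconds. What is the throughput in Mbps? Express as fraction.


Given: file = 5 MB, time = 1 s
File in Mb = 5 * 8 = 40 Mb
Throughput = 40 / 1 Mbps
Throughput = 40 Mbps

40


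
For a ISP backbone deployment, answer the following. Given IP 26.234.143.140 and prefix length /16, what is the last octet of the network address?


Given: IP = 26.234.143.140, prefix = /16
Subnet mask = 255.255.0.0
Last octet of IP: 140
Last octet of mask: 0
Network last octet = 140 AND 0 = 0

0


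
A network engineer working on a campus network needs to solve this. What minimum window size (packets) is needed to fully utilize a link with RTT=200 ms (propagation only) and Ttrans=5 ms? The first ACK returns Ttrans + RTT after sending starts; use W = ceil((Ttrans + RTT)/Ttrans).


Given: Ttrans = 5 ms, RTT = 200 ms (= 2 * Tprop, Tprop = 100 ms)
Time until first ACK returns = Ttrans + RTT = 5 + 200 = 205 ms
Need W * Ttrans >= Ttrans + RTT  ->  W >= (Ttrans + RTT) / Ttrans
(Ttrans + RTT) / Ttrans = 205 / 5 = 41
W_min = ceil(41) = 41

41


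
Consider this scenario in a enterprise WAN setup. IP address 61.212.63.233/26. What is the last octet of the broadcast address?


Given: IP = 61.212.63.233, prefix = /26
Host bits = 32 - 26 = 6
Network last octet = 233 AND mask = 192
Host part size = 2^6 - 1 = 63
Broadcast last octet = 192 OR 63 = 255

255


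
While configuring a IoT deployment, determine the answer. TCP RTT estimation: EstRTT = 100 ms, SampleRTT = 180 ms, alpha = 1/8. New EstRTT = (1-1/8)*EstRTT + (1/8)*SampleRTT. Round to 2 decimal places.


Given: EstRTT = 100 ms, SampleRTT = 180 ms, alpha = 1/8
New EstRTT = (1 - alpha) * EstRTT + alpha * SampleRTT
(7/8) * 100 = 87.5
(1/8) * 180 = 22.5
New EstRTT = 87.5 + 22.5 = 110 ms -> 110.00 ms (2 dp)

110.00


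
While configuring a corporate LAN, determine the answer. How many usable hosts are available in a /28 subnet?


Given: subnet mask /28
Host bits = 32 - 28 = 4
Total addresses = 2^4 = 16
Usable hosts = 16 - 2 (network + broadcast) = 14

14


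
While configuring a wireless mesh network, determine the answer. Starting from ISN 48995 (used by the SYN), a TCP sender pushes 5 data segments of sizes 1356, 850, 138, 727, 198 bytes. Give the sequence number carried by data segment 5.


The SYN occupies sequence number ISN = 48995, so the first data byte is ISN + 1 = 48996.
SEQ of data segment i = (ISN + 1) + sum of payload sizes of segments 1..i-1.
Segment 1: SEQ = 48996, payload = 1356 bytes
Segment 2: SEQ = 50352, payload = 850 bytes
Segment 3: SEQ = 51202, payload = 138 bytes
Segment 4: SEQ = 51340, payload = 727 bytes
Segment 5: SEQ = 52067, payload = 198 bytes
SEQ of segment 5 = 48996 + 1356 + 850 + 138 + 727 = 52067

52067


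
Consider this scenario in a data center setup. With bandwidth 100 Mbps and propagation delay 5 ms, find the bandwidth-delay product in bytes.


Given: bandwidth = 100 Mbps, delay = 5 ms
BDP in bits = 100 * 10^6 * 5 / 1000
BDP in bits = 500000
BDP in bytes = 500000 / 8 = 62500

62500


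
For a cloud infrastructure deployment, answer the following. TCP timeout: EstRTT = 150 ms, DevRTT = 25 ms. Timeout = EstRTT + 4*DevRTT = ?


Given: EstRTT = 150 ms, DevRTT = 25 ms
Timeout = EstRTT + 4 * DevRTT
4 * DevRTT = 4 * 25 = 100
Timeout = 150 + 100 = 250 ms

250


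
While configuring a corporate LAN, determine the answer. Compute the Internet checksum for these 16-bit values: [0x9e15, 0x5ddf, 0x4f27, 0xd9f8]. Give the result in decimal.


Given words: [0x9e15, 0x5ddf, 0x4f27, 0xd9f8]
Step 1: Sum all words
Raw sum = 40469 + 24031 + 20263 + 55800 = 140563
Step 2: Fold carry: (9491 + 2) = 9493
One's complement = ~9493 & 0xFFFF = 56042

56042


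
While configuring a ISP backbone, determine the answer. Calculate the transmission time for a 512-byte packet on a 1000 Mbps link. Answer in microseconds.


Given: packet = 512 bytes, bandwidth = 1000 Mbps
Packet in bits = 512 * 8 = 4096 bits
Bandwidth = 1000 * 10^6 = 1000000000 bps
Time = 4096 / 1000000000 seconds
Time in us = 4096 * 10^6 / 1000000000 = 4.096

4.096


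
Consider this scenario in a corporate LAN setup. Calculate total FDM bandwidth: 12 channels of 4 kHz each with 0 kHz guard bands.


Given: 12 channels, 4 kHz each, guard = 0 kHz
Channel bandwidth = 12 * 4 = 48 kHz
Guard bands = 11 gaps * 0 kHz = 0 kHz
Total = 48 + 0 = 48 kHz

48


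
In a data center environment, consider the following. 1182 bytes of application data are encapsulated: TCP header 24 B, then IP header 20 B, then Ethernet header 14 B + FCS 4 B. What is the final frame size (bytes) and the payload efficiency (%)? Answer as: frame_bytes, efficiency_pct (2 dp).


TCP segment = 1182 + 24 = 1206 B
IP packet = 1206 + 20 = 1226 B
Ethernet frame = 1226 + 14 + 4 = 1244 B
Efficiency = app / frame = 1182 / 1244 = 0.950161 = 95.0161% -> 95.02% (2 dp)

1244, 95.02


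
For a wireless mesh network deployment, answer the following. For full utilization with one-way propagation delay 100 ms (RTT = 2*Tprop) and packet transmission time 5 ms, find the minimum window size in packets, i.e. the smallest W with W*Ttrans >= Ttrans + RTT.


Given: Ttrans = 5 ms, RTT = 200 ms (= 2 * Tprop, Tprop = 100 ms)
Time until first ACK returns = Ttrans + RTT = 5 + 200 = 205 ms
Need W * Ttrans >= Ttrans + RTT  ->  W >= (Ttrans + RTT) / Ttrans
(Ttrans + RTT) / Ttrans = 205 / 5 = 41
W_min = ceil(41) = 41

41


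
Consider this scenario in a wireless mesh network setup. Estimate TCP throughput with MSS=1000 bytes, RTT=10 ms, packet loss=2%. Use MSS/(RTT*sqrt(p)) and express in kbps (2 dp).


Given: MSS = 1000 bytes, RTT = 10 ms, loss = 2%
RTT in seconds = 10 / 1000 = 0.01
Loss rate = 2% = 0.02
sqrt(loss) = sqrt(0.02) = 0.141421356237
Throughput (bytes/s) = 1000 / (0.01 * 0.141421356237) = 707106.7812
Throughput (kbps) = 707106.7812 * 8 / 1000 = 5656.854249 -> 5656.85 kbps (2 dp)

5656.85


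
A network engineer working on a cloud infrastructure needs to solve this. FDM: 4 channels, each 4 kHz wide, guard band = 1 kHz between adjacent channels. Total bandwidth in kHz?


Given: 4 channels, 4 kHz each, guard = 1 kHz
Channel bandwidth = 4 * 4 = 16 kHz
Guard bands = 3 gaps * 1 kHz = 3 kHz
Total = 16 + 3 = 19 kHz

19


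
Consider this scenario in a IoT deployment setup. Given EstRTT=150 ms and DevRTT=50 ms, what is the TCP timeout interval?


Given: EstRTT = 150 ms, DevRTT = 50 ms
Timeout = EstRTT + 4 * DevRTT
4 * DevRTT = 4 * 50 = 200
Timeout = 150 + 200 = 350 ms

350


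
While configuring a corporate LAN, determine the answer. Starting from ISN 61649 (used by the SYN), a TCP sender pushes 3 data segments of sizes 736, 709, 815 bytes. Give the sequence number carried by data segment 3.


The SYN occupies sequence number ISN = 61649, so the first data byte is ISN + 1 = 61650.
SEQ of data segment i = (ISN + 1) + sum of payload sizes of segments 1..i-1.
Segment 1: SEQ = 61650, payload = 736 bytes
Segment 2: SEQ = 62386, payload = 709 bytes
Segment 3: SEQ = 63095, payload = 815 bytes
SEQ of segment 3 = 61650 + 736 + 709 = 63095

63095


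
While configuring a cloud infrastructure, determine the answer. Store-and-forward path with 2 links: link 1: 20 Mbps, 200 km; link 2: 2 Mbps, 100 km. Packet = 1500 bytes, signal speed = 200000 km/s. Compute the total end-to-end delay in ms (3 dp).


Packet = 1500 bytes = 12000 bits. Store-and-forward: sum (t_trans + t_prop) per link.
Link 1: t_trans = 12000/(20*10^6) s = 0.6000 ms; t_prop = 200/200000 s = 1.0000 ms; subtotal = 1.6000 ms
Link 2: t_trans = 12000/(2*10^6) s = 6.0000 ms; t_prop = 100/200000 s = 0.5000 ms; subtotal = 6.5000 ms
End-to-end = 1.6000 + 6.5000 = 8.1000 ms -> 8.100 ms (3 dp)

8.100


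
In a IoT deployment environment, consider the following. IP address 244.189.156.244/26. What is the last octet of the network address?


Given: IP = 244.189.156.244, prefix = /26
Subnet mask = 255.255.255.192
Last octet of IP: 244
Last octet of mask: 192
Network last octet = 244 AND 192 = 192

192


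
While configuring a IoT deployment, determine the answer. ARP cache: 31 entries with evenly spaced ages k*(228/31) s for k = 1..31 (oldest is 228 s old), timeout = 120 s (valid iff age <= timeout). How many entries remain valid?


Ages are k * 228/31 s for k = 1..31 (spacing = 7.3548 s).
Entry k is valid iff k * 228/31 <= 120 iff k <= 31 * 120 / 228 = 16.3158
n_valid = floor(16.3158) = 16
(n_stale = 31 - 16 = 15)

16


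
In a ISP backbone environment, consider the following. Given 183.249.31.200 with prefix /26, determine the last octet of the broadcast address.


Given: IP = 183.249.31.200, prefix = /26
Host bits = 32 - 26 = 6
Network last octet = 200 AND mask = 192
Host part size = 2^6 - 1 = 63
Broadcast last octet = 192 OR 63 = 255

255


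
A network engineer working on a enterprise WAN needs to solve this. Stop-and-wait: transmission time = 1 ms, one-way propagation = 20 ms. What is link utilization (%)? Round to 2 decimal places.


Given: Ttrans = 1 ms, Tprop = 20 ms
RTT = 2 * Tprop = 2 * 20 = 40 ms
U = Ttrans / (Ttrans + RTT)
U = 1 / (1 + 40)
U = 1 / 41 = 0.02439
U% = 2.44%

2.44


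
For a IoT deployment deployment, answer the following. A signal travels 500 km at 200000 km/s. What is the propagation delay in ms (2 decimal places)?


Given: distance = 500 km, speed = 200000 km/s
Delay = distance / speed = 500 / 200000 seconds
Delay in ms = 500 * 1000 / 200000
Delay = 2.5000 ms
Rounded to 2 dp = 2.50 ms

2.50


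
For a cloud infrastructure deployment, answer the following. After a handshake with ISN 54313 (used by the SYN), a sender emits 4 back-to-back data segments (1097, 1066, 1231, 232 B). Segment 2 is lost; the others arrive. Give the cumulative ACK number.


SYN uses sequence number 54313; first data byte = ISN + 1 = 54314.
Segment 1: SEQ = 54314, len = 1097 B, covers [54314, 55410]
Segment 2: SEQ = 55411, len = 1066 B, covers [55411, 56476] [LOST]
Segment 3: SEQ = 56477, len = 1231 B, covers [56477, 57707]
Segment 4: SEQ = 57708, len = 232 B, covers [57708, 57939]
In-order data received: bytes [54314, 55410] (segments 1..1).
Segment 2 missing -> gap begins at byte 55411; later segments buffered out of order.
Cumulative ACK = next expected in-order byte = 54314 + 1097 = 55411

55411


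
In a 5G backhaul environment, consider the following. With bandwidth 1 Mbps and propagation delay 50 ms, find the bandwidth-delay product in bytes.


Given: bandwidth = 1 Mbps, delay = 50 ms
BDP in bits = 1 * 10^6 * 50 / 1000
BDP in bits = 50000
BDP in bytes = 50000 / 8 = 6250

6250


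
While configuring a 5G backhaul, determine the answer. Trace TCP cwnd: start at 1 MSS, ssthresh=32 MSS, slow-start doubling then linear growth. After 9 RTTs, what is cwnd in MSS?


RTT 0: cwnd = 1 MSS (initial)
RTT 1: cwnd = 2 MSS (slow start, doubled)
RTT 2: cwnd = 4 MSS (slow start, doubled)
RTT 3: cwnd = 8 MSS (slow start, doubled)
RTT 4: cwnd = 16 MSS (slow start, doubled)
RTT 5: cwnd = 32 MSS (slow start, doubled)
RTT 6: cwnd = 33 MSS (congestion avoidance, +1)
RTT 7: cwnd = 34 MSS (congestion avoidance, +1)
RTT 8: cwnd = 35 MSS (congestion avoidance, +1)
RTT 9: cwnd = 36 MSS (congestion avoidance, +1)

36


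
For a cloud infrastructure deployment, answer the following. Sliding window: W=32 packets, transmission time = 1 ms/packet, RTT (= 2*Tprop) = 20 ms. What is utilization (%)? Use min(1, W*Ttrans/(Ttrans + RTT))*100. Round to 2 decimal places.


Given: W = 32, Ttrans = 1 ms, RTT = 20 ms (= 2 * Tprop, Tprop = 10 ms)
Cycle time = Ttrans + RTT = 1 + 20 = 21 ms (first packet sent until its ACK returns)
W * Ttrans = 32 * 1 = 32 ms of sending per cycle
W * Ttrans / (Ttrans + RTT) = 32 / 21 = 1.523810
U = min(1, 1.523810) = 1.000000
U% = 100.00%

100.00


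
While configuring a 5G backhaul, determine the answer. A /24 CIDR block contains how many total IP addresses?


Given: CIDR prefix /24
Host bits = 32 - 24 = 8
Total addresses = 2^8 = 256

256


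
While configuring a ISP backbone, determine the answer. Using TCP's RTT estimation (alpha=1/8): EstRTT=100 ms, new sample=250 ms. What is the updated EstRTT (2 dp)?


Given: EstRTT = 100 ms, SampleRTT = 250 ms, alpha = 1/8
New EstRTT = (1 - alpha) * EstRTT + alpha * SampleRTT
(7/8) * 100 = 87.5
(1/8) * 250 = 31.25
New EstRTT = 87.5 + 31.25 = 118.75 ms -> 118.75 ms (2 dp)

118.75


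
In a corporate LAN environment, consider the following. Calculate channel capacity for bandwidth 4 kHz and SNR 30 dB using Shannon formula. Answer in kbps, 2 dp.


Given: B = 4 kHz, SNR = 30 dB
SNR linear = 10^(30/10) = 1000
1 + SNR = 1001
log2(1001) = 9.9672262588
C = 4 * 1000 * 9.9672262588 = 39868.9050 bps
C = 39.868905 kbps -> 39.87 kbps (2 dp)

39.87


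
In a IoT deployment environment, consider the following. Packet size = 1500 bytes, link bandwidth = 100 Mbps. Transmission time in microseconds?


Given: packet = 1500 bytes, bandwidth = 100 Mbps
Packet in bits = 1500 * 8 = 12000 bits
Bandwidth = 100 * 10^6 = 100000000 bps
Time = 12000 / 100000000 seconds
Time in us = 12000 * 10^6 / 100000000 = 120

120


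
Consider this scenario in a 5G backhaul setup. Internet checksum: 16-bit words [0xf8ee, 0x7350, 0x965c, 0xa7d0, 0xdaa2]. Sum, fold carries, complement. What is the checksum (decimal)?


Given words: [0xf8ee, 0x7350, 0x965c, 0xa7d0, 0xdaa2]
Step 1: Sum all words
Raw sum = 63726 + 29520 + 38492 + 42960 + 55970 = 230668
Step 2: Fold carry: (34060 + 3) = 34063
One's complement = ~34063 & 0xFFFF = 31472

31472


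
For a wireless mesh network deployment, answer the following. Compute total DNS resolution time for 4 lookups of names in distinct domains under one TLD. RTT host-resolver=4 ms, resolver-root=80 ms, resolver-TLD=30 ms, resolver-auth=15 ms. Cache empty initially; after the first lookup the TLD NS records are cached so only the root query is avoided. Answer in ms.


Lookup 1 (cold cache): local + root + TLD + auth = 4 + 80 + 30 + 15 = 129 ms
Lookups 2..4 (TLD NS cached -> skip root; new domain -> still ask TLD and auth): local + TLD + auth = 4 + 30 + 15 = 49 ms each
Remaining 3 lookups: 3 * 49 = 147 ms
Total = 129 + 147 = 276 ms

276


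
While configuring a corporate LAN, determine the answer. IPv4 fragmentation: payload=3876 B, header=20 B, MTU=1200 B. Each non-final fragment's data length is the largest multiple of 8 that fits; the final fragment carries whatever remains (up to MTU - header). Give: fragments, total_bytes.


Max data per non-final fragment = floor((MTU - header)/8)*8 = floor((1200 - 20)/8)*8 = floor(1180/8)*8 = 1176 B
Final fragment needs no 8-byte alignment: it can carry up to MTU - header = 1180 B
Non-final fragments needed = ceil((payload - 1180) / 1176) = ceil(2696/1176) = ceil(2.2925) = 3
Number of fragments = 3 + 1 = 4
Fragment sizes (data): 3 * 1176 B + 348 B (last, 348 <= 1180 OK)
Total bytes sent = payload + n_frags * header = 3876 + 4*20 = 3876 + 80 = 3956 B

4, 3956


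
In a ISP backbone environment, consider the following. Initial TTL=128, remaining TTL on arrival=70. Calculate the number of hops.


Given: initial TTL = 128, received TTL = 70
Hops = initial TTL - received TTL
Hops = 128 - 70 = 58

58


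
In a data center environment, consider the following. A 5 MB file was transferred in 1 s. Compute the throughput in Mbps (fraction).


Given: file = 5 MB, time = 1 s
File in Mb = 5 * 8 = 40 Mb
Throughput = 40 / 1 Mbps
Throughput = 40 Mbps

40


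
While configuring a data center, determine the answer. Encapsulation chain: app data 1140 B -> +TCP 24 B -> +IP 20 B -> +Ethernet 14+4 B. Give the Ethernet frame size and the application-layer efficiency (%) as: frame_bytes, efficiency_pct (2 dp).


TCP segment = 1140 + 24 = 1164 B
IP packet = 1164 + 20 = 1184 B
Ethernet frame = 1184 + 14 + 4 = 1202 B
Efficiency = app / frame = 1140 / 1202 = 0.948419 = 94.8419% -> 94.84% (2 dp)

1202, 94.84


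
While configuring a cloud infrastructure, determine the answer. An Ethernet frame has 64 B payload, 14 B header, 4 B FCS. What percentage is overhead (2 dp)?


Given: payload = 64 B, header = 14 B, trailer = 4 B
Overhead bytes = header + trailer = 14 + 4 = 18
Total frame = payload + overhead = 64 + 18 = 82
Overhead % = 18 / 82 * 100 = 21.9512% -> 21.95% (2 dp)

21.95


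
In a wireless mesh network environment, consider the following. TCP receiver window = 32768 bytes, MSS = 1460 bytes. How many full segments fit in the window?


Given: RWND = 32768 bytes, MSS = 1460 bytes
Full segments = floor(RWND / MSS)
Full segments = floor(32768 / 1460)
Full segments = floor(22.4438) = 22

22


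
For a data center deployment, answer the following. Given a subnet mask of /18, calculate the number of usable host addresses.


Given: subnet mask /18
Host bits = 32 - 18 = 14
Total addresses = 2^14 = 16384
Usable hosts = 16384 - 2 (network + broadcast) = 16382

16382


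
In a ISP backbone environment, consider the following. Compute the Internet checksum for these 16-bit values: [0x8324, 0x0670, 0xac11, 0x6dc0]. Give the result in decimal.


Given words: [0x8324, 0x0670, 0xac11, 0x6dc0]
Step 1: Sum all words
Raw sum = 33572 + 1648 + 44049 + 28096 = 107365
Step 2: Fold carry: (41829 + 1) = 41830
One's complement = ~41830 & 0xFFFF = 23705

23705


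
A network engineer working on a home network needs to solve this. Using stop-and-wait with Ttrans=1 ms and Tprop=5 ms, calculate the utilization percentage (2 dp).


Given: Ttrans = 1 ms, Tprop = 5 ms
RTT = 2 * Tprop = 2 * 5 = 10 ms
U = Ttrans / (Ttrans + RTT)
U = 1 / (1 + 10)
U = 1 / 11 = 0.090909
U% = 9.09%

9.09


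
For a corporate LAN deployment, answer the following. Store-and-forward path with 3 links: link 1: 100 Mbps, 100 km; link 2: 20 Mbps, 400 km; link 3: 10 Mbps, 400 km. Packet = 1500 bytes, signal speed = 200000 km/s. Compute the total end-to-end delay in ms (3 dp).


Packet = 1500 bytes = 12000 bits. Store-and-forward: sum (t_trans + t_prop) per link.
Link 1: t_trans = 12000/(100*10^6) s = 0.1200 ms; t_prop = 100/200000 s = 0.5000 ms; subtotal = 0.6200 ms
Link 2: t_trans = 12000/(20*10^6) s = 0.6000 ms; t_prop = 400/200000 s = 2.0000 ms; subtotal = 2.6000 ms
Link 3: t_trans = 12000/(10*10^6) s = 1.2000 ms; t_prop = 400/200000 s = 2.0000 ms; subtotal = 3.2000 ms
End-to-end = 0.6200 + 2.6000 + 3.2000 = 6.4200 ms -> 6.420 ms (3 dp)

6.420


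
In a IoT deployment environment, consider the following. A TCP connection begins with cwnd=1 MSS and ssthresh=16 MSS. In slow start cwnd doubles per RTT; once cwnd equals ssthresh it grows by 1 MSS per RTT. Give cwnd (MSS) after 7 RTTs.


RTT 0: cwnd = 1 MSS (initial)
RTT 1: cwnd = 2 MSS (slow start, doubled)
RTT 2: cwnd = 4 MSS (slow start, doubled)
RTT 3: cwnd = 8 MSS (slow start, doubled)
RTT 4: cwnd = 16 MSS (slow start, doubled)
RTT 5: cwnd = 17 MSS (congestion avoidance, +1)
RTT 6: cwnd = 18 MSS (congestion avoidance, +1)
RTT 7: cwnd = 19 MSS (congestion avoidance, +1)

19


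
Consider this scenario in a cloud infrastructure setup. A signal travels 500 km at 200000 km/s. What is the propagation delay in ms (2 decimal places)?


Given: distance = 500 km, speed = 200000 km/s
Delay = distance / speed = 500 / 200000 seconds
Delay in ms = 500 * 1000 / 200000
Delay = 2.5000 ms
Rounded to 2 dp = 2.50 ms

2.50


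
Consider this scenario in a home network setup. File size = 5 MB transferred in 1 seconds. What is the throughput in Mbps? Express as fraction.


Given: file = 5 MB, time = 1 s
File in Mb = 5 * 8 = 40 Mb
Throughput = 40 / 1 Mbps
Throughput = 40 Mbps

40


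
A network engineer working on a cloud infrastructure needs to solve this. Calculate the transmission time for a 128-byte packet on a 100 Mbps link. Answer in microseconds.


Given: packet = 128 bytes, bandwidth = 100 Mbps
Packet in bits = 128 * 8 = 1024 bits
Bandwidth = 100 * 10^6 = 100000000 bps
Time = 1024 / 100000000 seconds
Time in us = 1024 * 10^6 / 100000000 = 10.24

10.24


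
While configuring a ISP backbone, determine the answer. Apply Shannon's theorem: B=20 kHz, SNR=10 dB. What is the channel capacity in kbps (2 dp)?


Given: B = 20 kHz, SNR = 10 dB
SNR linear = 10^(10/10) = 10
1 + SNR = 11
log2(11) = 3.4594316186
C = 20 * 1000 * 3.4594316186 = 69188.6324 bps
C = 69.188632 kbps -> 69.19 kbps (2 dp)

69.19


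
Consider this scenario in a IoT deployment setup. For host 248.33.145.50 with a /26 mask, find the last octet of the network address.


Given: IP = 248.33.145.50, prefix = /26
Subnet mask = 255.255.255.192
Last octet of IP: 50
Last octet of mask: 192
Network last octet = 50 AND 192 = 0

0
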